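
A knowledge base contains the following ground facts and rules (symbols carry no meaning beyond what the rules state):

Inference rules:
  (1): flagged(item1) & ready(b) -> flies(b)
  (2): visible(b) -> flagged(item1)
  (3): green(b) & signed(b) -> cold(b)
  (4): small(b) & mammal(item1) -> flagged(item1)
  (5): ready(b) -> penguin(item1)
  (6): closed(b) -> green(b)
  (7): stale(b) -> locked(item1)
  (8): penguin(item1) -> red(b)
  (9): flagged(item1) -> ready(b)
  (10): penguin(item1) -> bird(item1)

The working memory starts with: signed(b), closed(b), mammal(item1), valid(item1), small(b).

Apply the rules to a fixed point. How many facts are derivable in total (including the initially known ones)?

Round 1: (4) [small(b) & mammal(item1) -> flagged(item1)]; (6) [closed(b) -> green(b)]. New: flagged(item1), green(b).
Round 2: (3) [green(b) & signed(b) -> cold(b)]; (9) [flagged(item1) -> ready(b)]. New: cold(b), ready(b).
Round 3: (1) [flagged(item1) & ready(b) -> flies(b)]; (5) [ready(b) -> penguin(item1)]. New: flies(b), penguin(item1).
Round 4: (8) [penguin(item1) -> red(b)]; (10) [penguin(item1) -> bird(item1)]. New: red(b), bird(item1).
Closure: {bird(item1), closed(b), cold(b), flagged(item1), flies(b), green(b), mammal(item1), penguin(item1), ready(b), red(b), signed(b), small(b), valid(item1)} — 13 facts.

13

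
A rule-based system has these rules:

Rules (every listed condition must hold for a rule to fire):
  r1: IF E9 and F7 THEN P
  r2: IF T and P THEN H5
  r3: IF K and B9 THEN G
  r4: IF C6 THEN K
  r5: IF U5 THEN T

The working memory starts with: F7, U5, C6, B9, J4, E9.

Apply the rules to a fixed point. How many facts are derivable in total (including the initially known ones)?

[1] r1 [IF E9 and F7 THEN P]; r4 [IF C6 THEN K]; r5 [IF U5 THEN T]. ⇒ new: P, K, T.
[2] r2 [IF T and P THEN H5]; r3 [IF K and B9 THEN G]. ⇒ new: H5, G.
Closure: {B9, C6, E9, F7, G, H5, J4, K, P, T, U5} — 11 facts.

11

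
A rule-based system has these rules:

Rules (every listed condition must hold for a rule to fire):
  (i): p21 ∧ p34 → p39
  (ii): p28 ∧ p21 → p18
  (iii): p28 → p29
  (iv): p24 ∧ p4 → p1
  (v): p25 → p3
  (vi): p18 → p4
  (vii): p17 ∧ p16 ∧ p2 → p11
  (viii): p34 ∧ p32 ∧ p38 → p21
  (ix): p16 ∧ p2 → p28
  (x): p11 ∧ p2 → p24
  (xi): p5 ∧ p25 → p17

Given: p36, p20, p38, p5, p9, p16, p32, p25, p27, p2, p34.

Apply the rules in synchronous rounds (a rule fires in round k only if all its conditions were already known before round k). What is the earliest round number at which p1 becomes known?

4

Round 1 — (v), (viii), (ix), (xi), derive p3, p21, p28, p17.
Round 2 — (i), (ii), (iii), (vii), derive p39, p18, p29, p11.
Round 3 — (vi), (x), derive p4, p24.
Round 4 — (iv), derive p1.
p1 first appears in round 4.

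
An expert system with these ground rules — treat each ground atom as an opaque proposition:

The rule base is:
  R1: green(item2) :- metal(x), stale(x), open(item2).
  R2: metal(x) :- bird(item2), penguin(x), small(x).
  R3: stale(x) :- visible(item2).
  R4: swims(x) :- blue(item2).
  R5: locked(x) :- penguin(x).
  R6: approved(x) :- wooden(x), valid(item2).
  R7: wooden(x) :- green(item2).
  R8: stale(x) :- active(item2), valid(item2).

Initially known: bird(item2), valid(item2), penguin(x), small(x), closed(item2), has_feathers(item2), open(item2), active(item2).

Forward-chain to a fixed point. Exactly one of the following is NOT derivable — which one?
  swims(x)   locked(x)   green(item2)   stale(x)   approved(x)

swims(x)

Round 1: R2 [metal(x) :- bird(item2), penguin(x), small(x).]; R5 [locked(x) :- penguin(x).]; R8 [stale(x) :- active(item2), valid(item2).]. Adds metal(x), locked(x), stale(x).
Round 2: R1 [green(item2) :- metal(x), stale(x), open(item2).]. Adds green(item2).
Round 3: R7 [wooden(x) :- green(item2).]. Adds wooden(x).
Round 4: R6 [approved(x) :- wooden(x), valid(item2).]. Adds approved(x).
Derived: green(item2) (round 2), approved(x) (round 4), locked(x) (round 1), stale(x) (round 1). swims(x) never appears in any round.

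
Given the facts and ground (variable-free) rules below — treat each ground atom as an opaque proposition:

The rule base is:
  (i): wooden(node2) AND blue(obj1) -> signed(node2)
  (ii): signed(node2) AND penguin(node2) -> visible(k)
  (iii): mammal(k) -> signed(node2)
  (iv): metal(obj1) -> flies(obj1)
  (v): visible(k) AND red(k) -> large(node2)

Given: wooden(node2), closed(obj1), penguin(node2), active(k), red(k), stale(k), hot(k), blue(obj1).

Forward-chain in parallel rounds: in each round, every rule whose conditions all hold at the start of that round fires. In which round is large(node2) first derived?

3

Round 1 fires (i), giving signed(node2).
Round 2 fires (ii), giving visible(k).
Round 3 fires (v), giving large(node2).
large(node2) first appears in round 3.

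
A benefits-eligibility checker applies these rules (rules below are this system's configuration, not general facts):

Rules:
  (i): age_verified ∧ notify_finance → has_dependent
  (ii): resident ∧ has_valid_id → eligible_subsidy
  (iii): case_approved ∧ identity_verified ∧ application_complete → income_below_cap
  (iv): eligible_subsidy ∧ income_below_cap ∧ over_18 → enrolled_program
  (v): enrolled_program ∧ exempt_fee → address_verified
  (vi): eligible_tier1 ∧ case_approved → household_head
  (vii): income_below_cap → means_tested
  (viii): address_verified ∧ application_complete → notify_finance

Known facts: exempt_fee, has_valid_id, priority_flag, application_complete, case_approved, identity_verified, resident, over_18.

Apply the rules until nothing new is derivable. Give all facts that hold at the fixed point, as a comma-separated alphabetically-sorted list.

[1] (ii) [resident ∧ has_valid_id → eligible_subsidy]; (iii) [case_approved ∧ identity_verified ∧ application_complete → income_below_cap]. ⇒ new: eligible_subsidy, income_below_cap.
[2] (iv) [eligible_subsidy ∧ income_below_cap ∧ over_18 → enrolled_program]; (vii) [income_below_cap → means_tested]. ⇒ new: enrolled_program, means_tested.
[3] (v) [enrolled_program ∧ exempt_fee → address_verified]. ⇒ new: address_verified.
[4] (viii) [address_verified ∧ application_complete → notify_finance]. ⇒ new: notify_finance.

address_verified, application_complete, case_approved, eligible_subsidy, enrolled_program, exempt_fee, has_valid_id, identity_verified, income_below_cap, means_tested, notify_finance, over_18, priority_flag, resident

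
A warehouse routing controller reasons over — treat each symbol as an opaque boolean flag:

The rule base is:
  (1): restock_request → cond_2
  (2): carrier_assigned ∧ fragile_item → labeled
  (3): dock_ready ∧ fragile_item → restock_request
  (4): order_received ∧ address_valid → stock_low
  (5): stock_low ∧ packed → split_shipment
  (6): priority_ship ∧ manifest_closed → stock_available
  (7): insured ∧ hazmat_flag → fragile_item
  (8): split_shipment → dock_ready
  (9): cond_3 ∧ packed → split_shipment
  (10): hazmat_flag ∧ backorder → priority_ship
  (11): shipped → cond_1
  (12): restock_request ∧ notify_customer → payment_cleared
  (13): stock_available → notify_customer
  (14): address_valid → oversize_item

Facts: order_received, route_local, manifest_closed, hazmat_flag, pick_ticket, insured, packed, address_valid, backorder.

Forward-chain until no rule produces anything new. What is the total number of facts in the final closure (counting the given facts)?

Round 1: (4) [order_received ∧ address_valid → stock_low]; (7) [insured ∧ hazmat_flag → fragile_item]; (10) [hazmat_flag ∧ backorder → priority_ship]; (14) [address_valid → oversize_item]. New: stock_low, fragile_item, priority_ship, oversize_item.
Round 2: (5) [stock_low ∧ packed → split_shipment]; (6) [priority_ship ∧ manifest_closed → stock_available]. New: split_shipment, stock_available.
Round 3: (8) [split_shipment → dock_ready]; (13) [stock_available → notify_customer]. New: dock_ready, notify_customer.
Round 4: (3) [dock_ready ∧ fragile_item → restock_request]. New: restock_request.
Round 5: (1) [restock_request → cond_2]; (12) [restock_request ∧ notify_customer → payment_cleared]. New: cond_2, payment_cleared.
Closure: {address_valid, backorder, cond_2, dock_ready, fragile_item, hazmat_flag, insured, manifest_closed, notify_customer, order_received, oversize_item, packed, payment_cleared, pick_ticket, priority_ship, restock_request, route_local, split_shipment, stock_available, stock_low} — 20 facts.

20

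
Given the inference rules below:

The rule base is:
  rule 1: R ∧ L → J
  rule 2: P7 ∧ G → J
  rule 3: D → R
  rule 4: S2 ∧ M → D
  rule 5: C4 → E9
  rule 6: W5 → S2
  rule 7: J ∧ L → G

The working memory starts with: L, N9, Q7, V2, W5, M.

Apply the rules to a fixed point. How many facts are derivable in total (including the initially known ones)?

[1] rule 6 [W5 → S2]. ⇒ new: S2.
[2] rule 4 [S2 ∧ M → D]. ⇒ new: D.
[3] rule 3 [D → R]. ⇒ new: R.
[4] rule 1 [R ∧ L → J]. ⇒ new: J.
[5] rule 7 [J ∧ L → G]. ⇒ new: G.
Closure: {D, G, J, L, M, N9, Q7, R, S2, V2, W5} — 11 facts.

11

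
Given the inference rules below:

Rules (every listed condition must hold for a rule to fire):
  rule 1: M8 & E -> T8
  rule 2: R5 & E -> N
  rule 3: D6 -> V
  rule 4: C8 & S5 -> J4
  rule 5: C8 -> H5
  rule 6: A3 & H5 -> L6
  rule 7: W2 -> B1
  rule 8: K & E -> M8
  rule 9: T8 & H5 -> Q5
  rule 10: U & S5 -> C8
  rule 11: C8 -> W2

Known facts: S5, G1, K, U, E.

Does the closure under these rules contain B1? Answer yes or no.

Round 1: rule 8 [K & E -> M8]; rule 10 [U & S5 -> C8]. Adds M8, C8.
Round 2: rule 1 [M8 & E -> T8]; rule 4 [C8 & S5 -> J4]; rule 5 [C8 -> H5]; rule 11 [C8 -> W2]. Adds T8, J4, H5, W2.
Round 3: rule 7 [W2 -> B1]; rule 9 [T8 & H5 -> Q5]. Adds B1, Q5.
B1 appears in round 3, so it is derivable.

yes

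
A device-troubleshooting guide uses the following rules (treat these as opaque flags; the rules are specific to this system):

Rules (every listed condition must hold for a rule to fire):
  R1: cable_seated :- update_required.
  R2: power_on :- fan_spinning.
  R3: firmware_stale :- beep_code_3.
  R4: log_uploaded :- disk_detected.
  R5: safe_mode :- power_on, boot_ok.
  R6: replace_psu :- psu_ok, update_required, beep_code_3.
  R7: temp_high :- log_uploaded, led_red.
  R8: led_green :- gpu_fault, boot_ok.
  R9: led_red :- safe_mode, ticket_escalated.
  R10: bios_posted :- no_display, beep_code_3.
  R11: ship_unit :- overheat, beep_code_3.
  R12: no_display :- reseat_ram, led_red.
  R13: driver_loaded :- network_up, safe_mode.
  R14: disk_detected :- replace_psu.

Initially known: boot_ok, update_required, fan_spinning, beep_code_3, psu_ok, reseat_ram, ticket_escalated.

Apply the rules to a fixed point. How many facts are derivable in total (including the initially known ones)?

Round 1: R1 [cable_seated :- update_required.]; R2 [power_on :- fan_spinning.]; R3 [firmware_stale :- beep_code_3.]; R6 [replace_psu :- psu_ok, update_required, beep_code_3.]. Adds cable_seated, power_on, firmware_stale, replace_psu.
Round 2: R5 [safe_mode :- power_on, boot_ok.]; R14 [disk_detected :- replace_psu.]. Adds safe_mode, disk_detected.
Round 3: R4 [log_uploaded :- disk_detected.]; R9 [led_red :- safe_mode, ticket_escalated.]. Adds log_uploaded, led_red.
Round 4: R7 [temp_high :- log_uploaded, led_red.]; R12 [no_display :- reseat_ram, led_red.]. Adds temp_high, no_display.
Round 5: R10 [bios_posted :- no_display, beep_code_3.]. Adds bios_posted.
Closure: {beep_code_3, bios_posted, boot_ok, cable_seated, disk_detected, fan_spinning, firmware_stale, led_red, log_uploaded, no_display, power_on, psu_ok, replace_psu, reseat_ram, safe_mode, temp_high, ticket_escalated, update_required} — 18 facts.

18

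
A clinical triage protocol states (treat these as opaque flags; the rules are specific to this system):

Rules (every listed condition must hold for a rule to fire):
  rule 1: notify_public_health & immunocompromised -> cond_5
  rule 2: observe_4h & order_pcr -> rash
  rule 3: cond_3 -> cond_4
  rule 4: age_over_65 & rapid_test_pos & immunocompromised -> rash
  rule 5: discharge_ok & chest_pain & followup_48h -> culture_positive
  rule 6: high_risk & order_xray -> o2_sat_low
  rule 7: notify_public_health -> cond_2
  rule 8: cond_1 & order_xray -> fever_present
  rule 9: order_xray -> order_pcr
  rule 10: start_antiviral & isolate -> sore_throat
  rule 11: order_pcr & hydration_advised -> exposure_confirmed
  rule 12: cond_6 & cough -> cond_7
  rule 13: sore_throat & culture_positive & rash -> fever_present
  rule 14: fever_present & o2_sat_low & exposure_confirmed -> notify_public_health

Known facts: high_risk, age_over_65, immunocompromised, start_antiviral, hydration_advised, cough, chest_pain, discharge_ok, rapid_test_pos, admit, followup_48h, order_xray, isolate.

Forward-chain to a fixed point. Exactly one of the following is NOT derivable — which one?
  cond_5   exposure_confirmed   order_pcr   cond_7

Round 1 fires rule 4, rule 5, rule 6, rule 9, rule 10, giving rash, culture_positive, o2_sat_low, order_pcr, sore_throat.
Round 2 fires rule 11, rule 13, giving exposure_confirmed, fever_present.
Round 3 fires rule 14, giving notify_public_health.
Round 4 fires rule 1, rule 7, giving cond_5, cond_2.
Derived: exposure_confirmed (round 2), order_pcr (round 1), cond_5 (round 4). cond_7 never appears in any round.

cond_7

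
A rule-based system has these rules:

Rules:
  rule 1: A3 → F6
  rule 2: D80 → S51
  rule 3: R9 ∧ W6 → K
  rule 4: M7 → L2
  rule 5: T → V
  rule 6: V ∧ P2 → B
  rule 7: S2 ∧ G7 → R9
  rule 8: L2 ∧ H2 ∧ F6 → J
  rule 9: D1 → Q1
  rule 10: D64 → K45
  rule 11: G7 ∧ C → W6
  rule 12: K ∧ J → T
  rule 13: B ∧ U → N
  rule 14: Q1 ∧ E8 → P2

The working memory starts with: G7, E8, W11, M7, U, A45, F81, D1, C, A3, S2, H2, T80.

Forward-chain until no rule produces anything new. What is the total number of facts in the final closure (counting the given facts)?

Round 1: rule 1 [A3 → F6]; rule 4 [M7 → L2]; rule 7 [S2 ∧ G7 → R9]; rule 9 [D1 → Q1]; rule 11 [G7 ∧ C → W6]. Adds F6, L2, R9, Q1, W6.
Round 2: rule 3 [R9 ∧ W6 → K]; rule 8 [L2 ∧ H2 ∧ F6 → J]; rule 14 [Q1 ∧ E8 → P2]. Adds K, J, P2.
Round 3: rule 12 [K ∧ J → T]. Adds T.
Round 4: rule 5 [T → V]. Adds V.
Round 5: rule 6 [V ∧ P2 → B]. Adds B.
Round 6: rule 13 [B ∧ U → N]. Adds N.
Closure: {A3, A45, B, C, D1, E8, F6, F81, G7, H2, J, K, L2, M7, N, P2, Q1, R9, S2, T, T80, U, V, W11, W6} — 25 facts.

25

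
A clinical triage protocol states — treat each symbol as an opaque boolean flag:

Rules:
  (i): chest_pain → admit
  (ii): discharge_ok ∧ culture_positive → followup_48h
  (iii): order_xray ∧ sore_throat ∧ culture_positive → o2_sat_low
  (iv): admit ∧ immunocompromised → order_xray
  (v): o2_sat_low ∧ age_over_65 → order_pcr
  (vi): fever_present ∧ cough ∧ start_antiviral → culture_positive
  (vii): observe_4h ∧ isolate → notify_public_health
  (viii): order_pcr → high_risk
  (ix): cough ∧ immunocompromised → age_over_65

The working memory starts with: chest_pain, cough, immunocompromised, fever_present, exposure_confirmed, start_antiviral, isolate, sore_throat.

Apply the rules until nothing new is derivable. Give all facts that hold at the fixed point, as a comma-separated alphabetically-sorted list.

Round 1: (i) [chest_pain → admit]; (vi) [fever_present ∧ cough ∧ start_antiviral → culture_positive]; (ix) [cough ∧ immunocompromised → age_over_65]. New: admit, culture_positive, age_over_65.
Round 2: (iv) [admit ∧ immunocompromised → order_xray]. New: order_xray.
Round 3: (iii) [order_xray ∧ sore_throat ∧ culture_positive → o2_sat_low]. New: o2_sat_low.
Round 4: (v) [o2_sat_low ∧ age_over_65 → order_pcr]. New: order_pcr.
Round 5: (viii) [order_pcr → high_risk]. New: high_risk.

admit, age_over_65, chest_pain, cough, culture_positive, exposure_confirmed, fever_present, high_risk, immunocompromised, isolate, o2_sat_low, order_pcr, order_xray, sore_throat, start_antiviral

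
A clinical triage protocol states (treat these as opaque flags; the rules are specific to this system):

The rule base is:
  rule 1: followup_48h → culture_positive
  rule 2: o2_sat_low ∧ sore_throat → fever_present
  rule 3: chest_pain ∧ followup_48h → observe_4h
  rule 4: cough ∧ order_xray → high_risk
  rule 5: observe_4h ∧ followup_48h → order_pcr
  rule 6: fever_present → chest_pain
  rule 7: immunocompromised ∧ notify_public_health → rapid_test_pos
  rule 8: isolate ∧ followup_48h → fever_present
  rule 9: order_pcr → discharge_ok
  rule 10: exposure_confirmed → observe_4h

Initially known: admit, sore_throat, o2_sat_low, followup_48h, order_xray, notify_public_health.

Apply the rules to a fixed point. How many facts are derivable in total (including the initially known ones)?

12

Round 1 fires rule 1, rule 2, giving culture_positive, fever_present.
Round 2 fires rule 6, giving chest_pain.
Round 3 fires rule 3, giving observe_4h.
Round 4 fires rule 5, giving order_pcr.
Round 5 fires rule 9, giving discharge_ok.
Closure: {admit, chest_pain, culture_positive, discharge_ok, fever_present, followup_48h, notify_public_health, o2_sat_low, observe_4h, order_pcr, order_xray, sore_throat} — 12 facts.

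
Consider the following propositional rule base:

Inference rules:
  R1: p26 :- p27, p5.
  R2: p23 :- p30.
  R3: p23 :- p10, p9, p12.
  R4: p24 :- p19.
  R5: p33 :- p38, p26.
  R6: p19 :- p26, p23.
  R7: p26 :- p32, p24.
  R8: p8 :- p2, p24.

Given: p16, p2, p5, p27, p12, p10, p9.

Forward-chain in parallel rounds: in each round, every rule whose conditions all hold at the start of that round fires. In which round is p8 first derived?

Round 1: R1 [p26 :- p27, p5.]; R3 [p23 :- p10, p9, p12.]. Adds p26, p23.
Round 2: R6 [p19 :- p26, p23.]. Adds p19.
Round 3: R4 [p24 :- p19.]. Adds p24.
Round 4: R8 [p8 :- p2, p24.]. Adds p8.
p8 first appears in round 4.

4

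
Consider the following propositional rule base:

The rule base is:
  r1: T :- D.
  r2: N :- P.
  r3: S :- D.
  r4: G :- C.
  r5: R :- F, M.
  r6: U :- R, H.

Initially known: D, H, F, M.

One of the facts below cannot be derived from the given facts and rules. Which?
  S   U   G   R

Round 1: r1 [T :- D.]; r3 [S :- D.]; r5 [R :- F, M.]. New: T, S, R.
Round 2: r6 [U :- R, H.]. New: U.
Derived: R (round 1), U (round 2), S (round 1). G never appears in any round.

G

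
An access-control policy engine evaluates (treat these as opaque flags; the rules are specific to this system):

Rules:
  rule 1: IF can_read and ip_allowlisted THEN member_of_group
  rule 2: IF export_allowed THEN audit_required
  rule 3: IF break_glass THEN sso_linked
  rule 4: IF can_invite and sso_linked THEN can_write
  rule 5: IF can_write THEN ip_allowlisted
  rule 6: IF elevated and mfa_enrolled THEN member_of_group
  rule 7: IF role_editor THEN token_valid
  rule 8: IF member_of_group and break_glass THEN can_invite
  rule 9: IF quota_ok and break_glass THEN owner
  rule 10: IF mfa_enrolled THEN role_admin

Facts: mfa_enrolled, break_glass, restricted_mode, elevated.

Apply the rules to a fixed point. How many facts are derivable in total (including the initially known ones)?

10

Round 1 fires rule 3, rule 6, rule 10, giving sso_linked, member_of_group, role_admin.
Round 2 fires rule 8, giving can_invite.
Round 3 fires rule 4, giving can_write.
Round 4 fires rule 5, giving ip_allowlisted.
Closure: {break_glass, can_invite, can_write, elevated, ip_allowlisted, member_of_group, mfa_enrolled, restricted_mode, role_admin, sso_linked} — 10 facts.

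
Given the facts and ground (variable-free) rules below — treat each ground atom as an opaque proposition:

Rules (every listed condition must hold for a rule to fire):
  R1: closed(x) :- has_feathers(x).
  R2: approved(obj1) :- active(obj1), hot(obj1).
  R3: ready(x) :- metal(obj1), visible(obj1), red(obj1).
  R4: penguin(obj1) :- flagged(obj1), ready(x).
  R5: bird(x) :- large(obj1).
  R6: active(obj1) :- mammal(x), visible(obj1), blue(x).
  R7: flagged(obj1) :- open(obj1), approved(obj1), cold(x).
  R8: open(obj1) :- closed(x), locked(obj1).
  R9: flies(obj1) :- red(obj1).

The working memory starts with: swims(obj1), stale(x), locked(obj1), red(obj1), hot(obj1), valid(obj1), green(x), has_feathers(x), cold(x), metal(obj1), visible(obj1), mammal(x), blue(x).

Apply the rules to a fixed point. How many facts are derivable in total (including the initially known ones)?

21

Round 1: R1 [closed(x) :- has_feathers(x).]; R3 [ready(x) :- metal(obj1), visible(obj1), red(obj1).]; R6 [active(obj1) :- mammal(x), visible(obj1), blue(x).]; R9 [flies(obj1) :- red(obj1).]. New: closed(x), ready(x), active(obj1), flies(obj1).
Round 2: R2 [approved(obj1) :- active(obj1), hot(obj1).]; R8 [open(obj1) :- closed(x), locked(obj1).]. New: approved(obj1), open(obj1).
Round 3: R7 [flagged(obj1) :- open(obj1), approved(obj1), cold(x).]. New: flagged(obj1).
Round 4: R4 [penguin(obj1) :- flagged(obj1), ready(x).]. New: penguin(obj1).
Closure: {active(obj1), approved(obj1), blue(x), closed(x), cold(x), flagged(obj1), flies(obj1), green(x), has_feathers(x), hot(obj1), locked(obj1), mammal(x), metal(obj1), open(obj1), penguin(obj1), ready(x), red(obj1), stale(x), swims(obj1), valid(obj1), visible(obj1)} — 21 facts.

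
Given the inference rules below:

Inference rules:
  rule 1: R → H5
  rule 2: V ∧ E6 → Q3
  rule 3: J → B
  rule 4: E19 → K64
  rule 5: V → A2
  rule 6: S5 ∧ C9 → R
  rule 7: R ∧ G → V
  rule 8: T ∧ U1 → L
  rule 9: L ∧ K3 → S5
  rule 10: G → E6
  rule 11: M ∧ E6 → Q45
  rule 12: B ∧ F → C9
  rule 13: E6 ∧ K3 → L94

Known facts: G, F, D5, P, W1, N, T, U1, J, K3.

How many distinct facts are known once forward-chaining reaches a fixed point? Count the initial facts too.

21

Round 1 — rule 3, rule 8, rule 10, derive B, L, E6.
Round 2 — rule 9, rule 12, rule 13, derive S5, C9, L94.
Round 3 — rule 6, derive R.
Round 4 — rule 1, rule 7, derive H5, V.
Round 5 — rule 2, rule 5, derive Q3, A2.
Closure: {A2, B, C9, D5, E6, F, G, H5, J, K3, L, L94, N, P, Q3, R, S5, T, U1, V, W1} — 21 facts.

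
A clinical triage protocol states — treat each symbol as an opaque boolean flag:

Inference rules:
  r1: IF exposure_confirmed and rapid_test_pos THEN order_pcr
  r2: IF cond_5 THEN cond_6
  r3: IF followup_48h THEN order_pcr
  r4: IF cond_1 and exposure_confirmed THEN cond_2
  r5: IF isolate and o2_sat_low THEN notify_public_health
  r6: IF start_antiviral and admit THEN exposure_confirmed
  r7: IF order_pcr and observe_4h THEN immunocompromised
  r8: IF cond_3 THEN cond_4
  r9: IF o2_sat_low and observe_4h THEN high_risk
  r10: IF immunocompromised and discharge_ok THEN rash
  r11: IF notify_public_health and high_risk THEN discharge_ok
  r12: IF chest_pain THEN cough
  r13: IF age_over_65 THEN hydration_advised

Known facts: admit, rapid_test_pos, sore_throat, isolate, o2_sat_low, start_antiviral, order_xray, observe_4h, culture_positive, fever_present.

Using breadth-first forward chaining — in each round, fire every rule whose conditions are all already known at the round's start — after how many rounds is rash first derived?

4

Round 1 — r5, r6, r9, derive notify_public_health, exposure_confirmed, high_risk.
Round 2 — r1, r11, derive order_pcr, discharge_ok.
Round 3 — r7, derive immunocompromised.
Round 4 — r10, derive rash.
rash first appears in round 4.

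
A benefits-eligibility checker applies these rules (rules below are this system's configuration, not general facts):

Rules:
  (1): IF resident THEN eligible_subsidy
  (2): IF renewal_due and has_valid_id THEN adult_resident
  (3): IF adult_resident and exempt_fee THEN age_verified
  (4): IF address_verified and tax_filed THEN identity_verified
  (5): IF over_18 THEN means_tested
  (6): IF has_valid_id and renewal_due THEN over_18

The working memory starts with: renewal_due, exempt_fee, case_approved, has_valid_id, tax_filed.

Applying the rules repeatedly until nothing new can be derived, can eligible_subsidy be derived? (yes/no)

no

Round 1 — (2), (6), derive adult_resident, over_18.
Round 2 — (3), (5), derive age_verified, means_tested.
Fixed point reached. eligible_subsidy is concluded only by (1); (1) needs resident (never derived).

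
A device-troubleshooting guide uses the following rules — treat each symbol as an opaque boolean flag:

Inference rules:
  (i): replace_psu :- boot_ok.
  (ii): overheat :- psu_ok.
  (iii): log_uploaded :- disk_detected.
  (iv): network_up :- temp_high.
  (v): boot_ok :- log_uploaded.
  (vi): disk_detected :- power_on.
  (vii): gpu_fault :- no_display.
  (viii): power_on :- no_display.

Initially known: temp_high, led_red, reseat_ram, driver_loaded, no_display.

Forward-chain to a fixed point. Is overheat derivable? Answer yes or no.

no

Round 1: (iv) [network_up :- temp_high.]; (vii) [gpu_fault :- no_display.]; (viii) [power_on :- no_display.]. Adds network_up, gpu_fault, power_on.
Round 2: (vi) [disk_detected :- power_on.]. Adds disk_detected.
Round 3: (iii) [log_uploaded :- disk_detected.]. Adds log_uploaded.
Round 4: (v) [boot_ok :- log_uploaded.]. Adds boot_ok.
Round 5: (i) [replace_psu :- boot_ok.]. Adds replace_psu.
Fixed point reached. overheat is concluded only by (ii); (ii) needs psu_ok (never derived).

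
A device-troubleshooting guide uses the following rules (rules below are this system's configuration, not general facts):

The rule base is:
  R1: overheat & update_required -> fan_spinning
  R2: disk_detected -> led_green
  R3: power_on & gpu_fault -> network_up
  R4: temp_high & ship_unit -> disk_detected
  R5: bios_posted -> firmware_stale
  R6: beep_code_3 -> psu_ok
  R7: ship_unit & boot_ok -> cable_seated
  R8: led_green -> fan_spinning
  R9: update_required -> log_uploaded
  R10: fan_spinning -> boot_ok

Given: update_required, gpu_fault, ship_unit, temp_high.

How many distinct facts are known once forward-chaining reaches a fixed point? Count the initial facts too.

Round 1: R4 [temp_high & ship_unit -> disk_detected]; R9 [update_required -> log_uploaded]. New: disk_detected, log_uploaded.
Round 2: R2 [disk_detected -> led_green]. New: led_green.
Round 3: R8 [led_green -> fan_spinning]. New: fan_spinning.
Round 4: R10 [fan_spinning -> boot_ok]. New: boot_ok.
Round 5: R7 [ship_unit & boot_ok -> cable_seated]. New: cable_seated.
Closure: {boot_ok, cable_seated, disk_detected, fan_spinning, gpu_fault, led_green, log_uploaded, ship_unit, temp_high, update_required} — 10 facts.

10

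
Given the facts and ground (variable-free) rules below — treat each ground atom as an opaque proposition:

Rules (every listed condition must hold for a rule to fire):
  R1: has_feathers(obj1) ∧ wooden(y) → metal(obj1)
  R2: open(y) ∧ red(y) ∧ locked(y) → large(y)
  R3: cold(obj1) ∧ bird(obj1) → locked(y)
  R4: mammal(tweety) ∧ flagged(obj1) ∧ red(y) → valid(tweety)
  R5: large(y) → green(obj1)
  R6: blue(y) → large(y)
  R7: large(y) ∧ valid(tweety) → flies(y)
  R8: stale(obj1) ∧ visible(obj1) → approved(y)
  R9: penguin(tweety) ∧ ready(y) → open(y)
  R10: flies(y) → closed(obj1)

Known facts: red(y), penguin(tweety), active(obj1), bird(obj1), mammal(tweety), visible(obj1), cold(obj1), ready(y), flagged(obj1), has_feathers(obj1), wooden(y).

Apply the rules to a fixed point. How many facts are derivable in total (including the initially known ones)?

Round 1: R1 [has_feathers(obj1) ∧ wooden(y) → metal(obj1)]; R3 [cold(obj1) ∧ bird(obj1) → locked(y)]; R4 [mammal(tweety) ∧ flagged(obj1) ∧ red(y) → valid(tweety)]; R9 [penguin(tweety) ∧ ready(y) → open(y)]. Adds metal(obj1), locked(y), valid(tweety), open(y).
Round 2: R2 [open(y) ∧ red(y) ∧ locked(y) → large(y)]. Adds large(y).
Round 3: R5 [large(y) → green(obj1)]; R7 [large(y) ∧ valid(tweety) → flies(y)]. Adds green(obj1), flies(y).
Round 4: R10 [flies(y) → closed(obj1)]. Adds closed(obj1).
Closure: {active(obj1), bird(obj1), closed(obj1), cold(obj1), flagged(obj1), flies(y), green(obj1), has_feathers(obj1), large(y), locked(y), mammal(tweety), metal(obj1), open(y), penguin(tweety), ready(y), red(y), valid(tweety), visible(obj1), wooden(y)} — 19 facts.

19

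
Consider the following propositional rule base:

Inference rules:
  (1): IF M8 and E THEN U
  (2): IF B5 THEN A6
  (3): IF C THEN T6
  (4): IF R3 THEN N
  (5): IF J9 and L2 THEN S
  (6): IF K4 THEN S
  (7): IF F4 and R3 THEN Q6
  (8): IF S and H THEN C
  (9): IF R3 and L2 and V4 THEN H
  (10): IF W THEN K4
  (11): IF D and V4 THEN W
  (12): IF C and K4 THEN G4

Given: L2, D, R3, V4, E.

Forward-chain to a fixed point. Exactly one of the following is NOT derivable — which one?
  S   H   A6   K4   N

[1] (4) [IF R3 THEN N]; (9) [IF R3 and L2 and V4 THEN H]; (11) [IF D and V4 THEN W]. ⇒ new: N, H, W.
[2] (10) [IF W THEN K4]. ⇒ new: K4.
[3] (6) [IF K4 THEN S]. ⇒ new: S.
[4] (8) [IF S and H THEN C]. ⇒ new: C.
[5] (3) [IF C THEN T6]; (12) [IF C and K4 THEN G4]. ⇒ new: T6, G4.
Derived: N (round 1), S (round 3), K4 (round 2), H (round 1). A6 never appears in any round.

A6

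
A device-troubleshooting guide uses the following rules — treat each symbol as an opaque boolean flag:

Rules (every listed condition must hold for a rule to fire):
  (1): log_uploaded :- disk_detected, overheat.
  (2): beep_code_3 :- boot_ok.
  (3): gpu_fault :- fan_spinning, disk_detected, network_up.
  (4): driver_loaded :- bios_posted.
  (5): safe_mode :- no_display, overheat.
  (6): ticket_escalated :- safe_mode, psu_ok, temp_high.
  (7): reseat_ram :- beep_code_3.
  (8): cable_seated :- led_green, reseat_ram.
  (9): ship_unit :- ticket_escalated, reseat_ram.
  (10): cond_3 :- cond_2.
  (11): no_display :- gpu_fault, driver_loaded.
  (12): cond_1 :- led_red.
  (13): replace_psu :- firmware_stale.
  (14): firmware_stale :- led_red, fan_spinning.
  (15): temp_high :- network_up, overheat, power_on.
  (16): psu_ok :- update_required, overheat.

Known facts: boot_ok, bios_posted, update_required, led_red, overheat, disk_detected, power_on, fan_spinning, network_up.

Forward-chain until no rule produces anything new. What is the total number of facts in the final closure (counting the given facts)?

23

Round 1: (1) [log_uploaded :- disk_detected, overheat.]; (2) [beep_code_3 :- boot_ok.]; (3) [gpu_fault :- fan_spinning, disk_detected, network_up.]; (4) [driver_loaded :- bios_posted.]; (12) [cond_1 :- led_red.]; (14) [firmware_stale :- led_red, fan_spinning.]; (15) [temp_high :- network_up, overheat, power_on.]; (16) [psu_ok :- update_required, overheat.]. Adds log_uploaded, beep_code_3, gpu_fault, driver_loaded, cond_1, firmware_stale, temp_high, psu_ok.
Round 2: (7) [reseat_ram :- beep_code_3.]; (11) [no_display :- gpu_fault, driver_loaded.]; (13) [replace_psu :- firmware_stale.]. Adds reseat_ram, no_display, replace_psu.
Round 3: (5) [safe_mode :- no_display, overheat.]. Adds safe_mode.
Round 4: (6) [ticket_escalated :- safe_mode, psu_ok, temp_high.]. Adds ticket_escalated.
Round 5: (9) [ship_unit :- ticket_escalated, reseat_ram.]. Adds ship_unit.
Closure: {beep_code_3, bios_posted, boot_ok, cond_1, disk_detected, driver_loaded, fan_spinning, firmware_stale, gpu_fault, led_red, log_uploaded, network_up, no_display, overheat, power_on, psu_ok, replace_psu, reseat_ram, safe_mode, ship_unit, temp_high, ticket_escalated, update_required} — 23 facts.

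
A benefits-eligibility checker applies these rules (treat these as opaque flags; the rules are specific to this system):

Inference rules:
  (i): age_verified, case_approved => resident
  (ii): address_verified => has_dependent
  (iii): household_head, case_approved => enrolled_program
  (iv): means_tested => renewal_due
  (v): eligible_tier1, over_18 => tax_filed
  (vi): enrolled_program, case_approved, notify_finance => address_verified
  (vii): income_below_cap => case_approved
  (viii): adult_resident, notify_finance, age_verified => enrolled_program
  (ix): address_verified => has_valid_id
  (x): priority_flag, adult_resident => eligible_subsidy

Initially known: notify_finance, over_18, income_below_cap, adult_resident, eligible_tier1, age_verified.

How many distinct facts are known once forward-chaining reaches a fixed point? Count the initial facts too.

13

Round 1 fires (v), (vii), (viii), giving tax_filed, case_approved, enrolled_program.
Round 2 fires (i), (vi), giving resident, address_verified.
Round 3 fires (ii), (ix), giving has_dependent, has_valid_id.
Closure: {address_verified, adult_resident, age_verified, case_approved, eligible_tier1, enrolled_program, has_dependent, has_valid_id, income_below_cap, notify_finance, over_18, resident, tax_filed} — 13 facts.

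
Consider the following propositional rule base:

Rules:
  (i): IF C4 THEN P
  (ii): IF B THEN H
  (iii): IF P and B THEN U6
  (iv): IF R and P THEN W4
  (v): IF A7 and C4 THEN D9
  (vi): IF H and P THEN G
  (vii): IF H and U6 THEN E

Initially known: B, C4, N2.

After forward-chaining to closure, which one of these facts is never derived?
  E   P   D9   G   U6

Round 1 — (i), (ii), derive P, H.
Round 2 — (iii), (vi), derive U6, G.
Round 3 — (vii), derive E.
Derived: G (round 2), P (round 1), U6 (round 2), E (round 3). D9 never appears in any round.

D9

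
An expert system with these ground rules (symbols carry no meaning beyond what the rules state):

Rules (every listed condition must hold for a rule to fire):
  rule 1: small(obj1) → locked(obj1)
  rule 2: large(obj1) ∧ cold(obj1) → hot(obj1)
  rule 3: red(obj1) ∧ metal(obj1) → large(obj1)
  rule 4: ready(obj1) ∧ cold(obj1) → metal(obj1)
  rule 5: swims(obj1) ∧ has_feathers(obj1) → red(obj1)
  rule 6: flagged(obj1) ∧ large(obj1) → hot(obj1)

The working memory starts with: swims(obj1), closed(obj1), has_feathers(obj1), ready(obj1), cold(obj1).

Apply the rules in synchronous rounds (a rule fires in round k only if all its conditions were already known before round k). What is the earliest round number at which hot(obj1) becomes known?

Round 1 fires rule 4, rule 5, giving metal(obj1), red(obj1).
Round 2 fires rule 3, giving large(obj1).
Round 3 fires rule 2, giving hot(obj1).
hot(obj1) first appears in round 3.

3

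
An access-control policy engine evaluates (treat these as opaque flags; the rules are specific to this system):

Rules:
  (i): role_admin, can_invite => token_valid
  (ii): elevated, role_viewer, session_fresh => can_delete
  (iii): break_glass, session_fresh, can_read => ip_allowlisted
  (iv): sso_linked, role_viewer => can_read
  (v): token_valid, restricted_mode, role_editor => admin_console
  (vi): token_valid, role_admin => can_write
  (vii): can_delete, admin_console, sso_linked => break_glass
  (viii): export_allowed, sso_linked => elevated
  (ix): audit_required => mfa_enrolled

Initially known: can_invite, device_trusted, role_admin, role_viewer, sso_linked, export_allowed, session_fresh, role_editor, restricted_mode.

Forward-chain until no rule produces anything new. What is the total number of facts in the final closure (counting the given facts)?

17

Round 1 — (i), (iv), (viii), derive token_valid, can_read, elevated.
Round 2 — (ii), (v), (vi), derive can_delete, admin_console, can_write.
Round 3 — (vii), derive break_glass.
Round 4 — (iii), derive ip_allowlisted.
Closure: {admin_console, break_glass, can_delete, can_invite, can_read, can_write, device_trusted, elevated, export_allowed, ip_allowlisted, restricted_mode, role_admin, role_editor, role_viewer, session_fresh, sso_linked, token_valid} — 17 facts.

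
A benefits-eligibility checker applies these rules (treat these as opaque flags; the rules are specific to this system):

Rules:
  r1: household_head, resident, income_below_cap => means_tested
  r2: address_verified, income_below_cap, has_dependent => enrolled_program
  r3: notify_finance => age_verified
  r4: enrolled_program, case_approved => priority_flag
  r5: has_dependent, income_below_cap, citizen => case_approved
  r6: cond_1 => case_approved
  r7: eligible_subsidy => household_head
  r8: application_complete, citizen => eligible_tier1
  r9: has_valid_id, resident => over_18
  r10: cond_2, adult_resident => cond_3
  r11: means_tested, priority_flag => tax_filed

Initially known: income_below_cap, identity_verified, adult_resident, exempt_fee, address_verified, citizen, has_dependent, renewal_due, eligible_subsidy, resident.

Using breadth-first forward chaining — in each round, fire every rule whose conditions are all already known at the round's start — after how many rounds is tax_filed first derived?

Round 1 — r2, r5, r7, derive enrolled_program, case_approved, household_head.
Round 2 — r1, r4, derive means_tested, priority_flag.
Round 3 — r11, derive tax_filed.
tax_filed first appears in round 3.

3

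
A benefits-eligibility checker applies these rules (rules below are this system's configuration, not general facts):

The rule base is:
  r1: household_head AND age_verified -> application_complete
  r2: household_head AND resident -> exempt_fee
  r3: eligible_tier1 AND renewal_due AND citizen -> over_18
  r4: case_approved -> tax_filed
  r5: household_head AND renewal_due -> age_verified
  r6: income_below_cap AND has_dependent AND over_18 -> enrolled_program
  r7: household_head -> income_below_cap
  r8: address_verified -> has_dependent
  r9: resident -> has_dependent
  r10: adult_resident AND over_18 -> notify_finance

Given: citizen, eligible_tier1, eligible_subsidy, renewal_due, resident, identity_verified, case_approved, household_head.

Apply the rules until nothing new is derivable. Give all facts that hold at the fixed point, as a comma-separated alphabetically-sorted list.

Round 1: r2 [household_head AND resident -> exempt_fee]; r3 [eligible_tier1 AND renewal_due AND citizen -> over_18]; r4 [case_approved -> tax_filed]; r5 [household_head AND renewal_due -> age_verified]; r7 [household_head -> income_below_cap]; r9 [resident -> has_dependent]. New: exempt_fee, over_18, tax_filed, age_verified, income_below_cap, has_dependent.
Round 2: r1 [household_head AND age_verified -> application_complete]; r6 [income_below_cap AND has_dependent AND over_18 -> enrolled_program]. New: application_complete, enrolled_program.

age_verified, application_complete, case_approved, citizen, eligible_subsidy, eligible_tier1, enrolled_program, exempt_fee, has_dependent, household_head, identity_verified, income_below_cap, over_18, renewal_due, resident, tax_filed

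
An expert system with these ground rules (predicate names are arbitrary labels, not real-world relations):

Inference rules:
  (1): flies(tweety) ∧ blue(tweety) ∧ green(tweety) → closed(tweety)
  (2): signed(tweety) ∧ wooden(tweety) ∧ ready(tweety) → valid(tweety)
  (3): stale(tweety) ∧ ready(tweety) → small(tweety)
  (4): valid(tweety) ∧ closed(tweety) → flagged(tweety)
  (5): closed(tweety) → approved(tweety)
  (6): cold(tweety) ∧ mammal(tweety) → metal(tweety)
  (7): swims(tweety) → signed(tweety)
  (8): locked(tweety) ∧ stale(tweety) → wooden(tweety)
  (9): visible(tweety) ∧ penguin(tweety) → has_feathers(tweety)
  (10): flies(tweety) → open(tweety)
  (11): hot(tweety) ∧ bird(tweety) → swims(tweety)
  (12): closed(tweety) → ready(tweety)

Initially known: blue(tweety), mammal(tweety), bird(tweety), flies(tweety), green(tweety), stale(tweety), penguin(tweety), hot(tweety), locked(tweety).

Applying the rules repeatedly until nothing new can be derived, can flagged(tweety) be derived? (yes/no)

Round 1 fires (1), (8), (10), (11), giving closed(tweety), wooden(tweety), open(tweety), swims(tweety).
Round 2 fires (5), (7), (12), giving approved(tweety), signed(tweety), ready(tweety).
Round 3 fires (2), (3), giving valid(tweety), small(tweety).
Round 4 fires (4), giving flagged(tweety).
flagged(tweety) appears in round 4, so it is derivable.

yes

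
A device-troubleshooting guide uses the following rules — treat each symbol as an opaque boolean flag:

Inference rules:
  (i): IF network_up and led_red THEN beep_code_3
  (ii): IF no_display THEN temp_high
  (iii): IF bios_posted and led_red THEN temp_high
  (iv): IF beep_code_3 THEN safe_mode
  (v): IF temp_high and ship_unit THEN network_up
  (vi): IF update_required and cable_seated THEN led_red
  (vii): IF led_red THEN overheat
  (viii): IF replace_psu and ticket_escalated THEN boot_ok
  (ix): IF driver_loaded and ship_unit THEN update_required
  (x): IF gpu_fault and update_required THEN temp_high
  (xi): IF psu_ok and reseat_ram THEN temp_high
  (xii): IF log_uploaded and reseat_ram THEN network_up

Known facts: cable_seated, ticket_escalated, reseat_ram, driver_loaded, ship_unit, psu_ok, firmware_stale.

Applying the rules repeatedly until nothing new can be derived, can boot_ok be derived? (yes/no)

Round 1 — (ix), (xi), derive update_required, temp_high.
Round 2 — (v), (vi), derive network_up, led_red.
Round 3 — (i), (vii), derive beep_code_3, overheat.
Round 4 — (iv), derive safe_mode.
Fixed point reached. boot_ok is concluded only by (viii); (viii) needs replace_psu (never derived).

no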